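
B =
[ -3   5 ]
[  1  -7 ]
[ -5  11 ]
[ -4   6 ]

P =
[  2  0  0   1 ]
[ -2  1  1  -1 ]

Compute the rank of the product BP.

2

First compute BP:
[[-16,   5,   5,  -8],
 [ 16,  -7,  -7,   8],
 [-32,  11,  11, -16],
 [-20,   6,   6, -10]]
Now row reduce the product.
R2 ← R2 + R1: [0, -2, -2, 0]
R3 ← R3 − (2)·R1: [0, 1, 1, 0]
R4 ← R4 − (5/4)·R1: [0, -1/4, -1/4, 0]
R3 ← R3 + (1/2)·R2: [0, 0, 0, 0]
R4 ← R4 − (1/8)·R2: [0, 0, 0, 0]
2 nonzero rows, so rank(BP) = 2.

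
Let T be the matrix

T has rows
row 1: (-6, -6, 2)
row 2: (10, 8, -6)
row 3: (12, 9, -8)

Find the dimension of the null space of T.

1

Row reduce to echelon form.
R2 ← R2 + (5/3)·R1: [0, -2, -8/3]
R3 ← R3 + (2)·R1: [0, -3, -4]
R3 ← R3 − (3/2)·R2: [0, 0, 0]
2 nonzero rows, so rank(T) = 2.
T has 3 columns; by rank–nullity, nullity = 3 − 2 = 1.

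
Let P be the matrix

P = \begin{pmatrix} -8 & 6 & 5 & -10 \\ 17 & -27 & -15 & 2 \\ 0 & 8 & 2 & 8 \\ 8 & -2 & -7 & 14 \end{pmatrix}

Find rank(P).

Row reduce to echelon form.
R2 ← R2 + (17/8)·R1: [0, -57/4, -35/8, -77/4]
R4 ← R4 + R1: [0, 4, -2, 4]
R3 ← R3 + (32/57)·R2: [0, 0, -26/57, -160/57]
R4 ← R4 + (16/57)·R2: [0, 0, -184/57, -80/57]
R4 ← R4 − (92/13)·R3: [0, 0, 0, 240/13]
Echelon form has 4 nonzero rows, so rank(P) = 4.

4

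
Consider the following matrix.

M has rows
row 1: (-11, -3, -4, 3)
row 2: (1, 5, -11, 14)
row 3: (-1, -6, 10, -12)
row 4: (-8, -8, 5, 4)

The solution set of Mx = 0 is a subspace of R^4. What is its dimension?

0

Row reduce to echelon form.
R2 ← R2 + (1/11)·R1: [0, 52/11, -125/11, 157/11]
R3 ← R3 − (1/11)·R1: [0, -63/11, 114/11, -135/11]
R4 ← R4 − (8/11)·R1: [0, -64/11, 87/11, 20/11]
R3 ← R3 + (63/52)·R2: [0, 0, -177/52, 261/52]
R4 ← R4 + (16/13)·R2: [0, 0, -79/13, 252/13]
R4 ← R4 − (316/177)·R3: [0, 0, 0, 615/59]
4 nonzero rows, so rank(M) = 4.
M has 4 columns; by rank–nullity, nullity = 4 − 4 = 0.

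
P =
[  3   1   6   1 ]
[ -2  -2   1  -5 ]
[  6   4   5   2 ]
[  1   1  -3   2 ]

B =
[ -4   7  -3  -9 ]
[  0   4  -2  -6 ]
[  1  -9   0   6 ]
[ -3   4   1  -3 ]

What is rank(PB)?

First compute PB:
[[ -9, -25, -10,   0],
 [ 24, -51,   5,  51],
 [-25,  21, -24, -54],
 [-13,  46,  -3, -39]]
Now row reduce the product.
R2 ← R2 + (8/3)·R1: [0, -353/3, -65/3, 51]
R3 ← R3 − (25/9)·R1: [0, 814/9, 34/9, -54]
R4 ← R4 − (13/9)·R1: [0, 739/9, 103/9, -39]
R3 ← R3 + (814/1059)·R2: [0, 0, -13636/1059, -5224/353]
R4 ← R4 + (739/1059)·R2: [0, 0, -3892/1059, -1204/353]
R4 ← R4 − (139/487)·R3: [0, 0, 0, 396/487]
4 nonzero rows, so rank(PB) = 4.

4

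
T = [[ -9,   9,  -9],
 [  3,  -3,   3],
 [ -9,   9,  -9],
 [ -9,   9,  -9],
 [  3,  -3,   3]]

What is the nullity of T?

Row reduce to echelon form.
R2 ← R2 + (1/3)·R1: [0, 0, 0]
R3 ← R3 − R1: [0, 0, 0]
R4 ← R4 − R1: [0, 0, 0]
R5 ← R5 + (1/3)·R1: [0, 0, 0]
1 nonzero row, so rank(T) = 1.
T has 3 columns; by rank–nullity, nullity = 3 − 1 = 2.

2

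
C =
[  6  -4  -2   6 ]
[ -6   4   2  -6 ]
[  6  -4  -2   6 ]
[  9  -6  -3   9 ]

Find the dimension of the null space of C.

3

Row reduce to echelon form.
R2 ← R2 + R1: [0, 0, 0, 0]
R3 ← R3 − R1: [0, 0, 0, 0]
R4 ← R4 − (3/2)·R1: [0, 0, 0, 0]
1 nonzero row, so rank(C) = 1.
C has 4 columns; by rank–nullity, nullity = 4 − 1 = 3.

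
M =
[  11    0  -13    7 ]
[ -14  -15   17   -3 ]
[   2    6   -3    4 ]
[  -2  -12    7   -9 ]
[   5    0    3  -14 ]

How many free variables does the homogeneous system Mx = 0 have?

Row reduce to echelon form.
R2 ← R2 + (14/11)·R1: [0, -15, 5/11, 65/11]
R3 ← R3 − (2/11)·R1: [0, 6, -7/11, 30/11]
R4 ← R4 + (2/11)·R1: [0, -12, 51/11, -85/11]
R5 ← R5 − (5/11)·R1: [0, 0, 98/11, -189/11]
R3 ← R3 + (2/5)·R2: [0, 0, -5/11, 56/11]
R4 ← R4 − (4/5)·R2: [0, 0, 47/11, -137/11]
R4 ← R4 + (47/5)·R3: [0, 0, 0, 177/5]
R5 ← R5 + (98/5)·R3: [0, 0, 0, 413/5]
R5 ← R5 − (7/3)·R4: [0, 0, 0, 0]
4 nonzero rows, so rank(M) = 4.
M has 4 columns; by rank–nullity, nullity = 4 − 4 = 0.

0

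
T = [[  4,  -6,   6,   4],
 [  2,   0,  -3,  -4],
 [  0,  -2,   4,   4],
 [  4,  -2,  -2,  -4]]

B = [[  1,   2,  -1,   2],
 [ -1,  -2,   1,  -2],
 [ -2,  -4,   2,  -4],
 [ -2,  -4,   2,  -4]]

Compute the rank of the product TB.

First compute TB:
[[-10, -20,  10, -20],
 [ 16,  32, -16,  32],
 [-14, -28,  14, -28],
 [ 18,  36, -18,  36]]
Now row reduce the product.
R2 ← R2 + (8/5)·R1: [0, 0, 0, 0]
R3 ← R3 − (7/5)·R1: [0, 0, 0, 0]
R4 ← R4 + (9/5)·R1: [0, 0, 0, 0]
1 nonzero row, so rank(TB) = 1.

1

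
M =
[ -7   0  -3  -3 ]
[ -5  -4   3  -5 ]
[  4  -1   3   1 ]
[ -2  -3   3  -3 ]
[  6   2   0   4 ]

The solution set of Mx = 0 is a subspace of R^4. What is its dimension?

2

Row reduce to echelon form.
R2 ← R2 − (5/7)·R1: [0, -4, 36/7, -20/7]
R3 ← R3 + (4/7)·R1: [0, -1, 9/7, -5/7]
R4 ← R4 − (2/7)·R1: [0, -3, 27/7, -15/7]
R5 ← R5 + (6/7)·R1: [0, 2, -18/7, 10/7]
R3 ← R3 − (1/4)·R2: [0, 0, 0, 0]
R4 ← R4 − (3/4)·R2: [0, 0, 0, 0]
R5 ← R5 + (1/2)·R2: [0, 0, 0, 0]
2 nonzero rows, so rank(M) = 2.
M has 4 columns; by rank–nullity, nullity = 4 − 2 = 2.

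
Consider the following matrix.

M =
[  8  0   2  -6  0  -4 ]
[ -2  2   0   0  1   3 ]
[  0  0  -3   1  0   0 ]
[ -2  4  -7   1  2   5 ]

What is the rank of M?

Row reduce to echelon form.
R2 ← R2 + (1/4)·R1: [0, 2, 1/2, -3/2, 1, 2]
R4 ← R4 + (1/4)·R1: [0, 4, -13/2, -1/2, 2, 4]
R4 ← R4 − (2)·R2: [0, 0, -15/2, 5/2, 0, 0]
R4 ← R4 − (5/2)·R3: [0, 0, 0, 0, 0, 0]
Echelon form has 3 nonzero rows, so rank(M) = 3.

3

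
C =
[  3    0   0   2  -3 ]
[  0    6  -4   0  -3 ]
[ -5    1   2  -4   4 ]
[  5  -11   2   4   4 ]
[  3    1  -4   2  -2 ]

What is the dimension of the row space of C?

5

Row reduce to echelon form.
R3 ← R3 + (5/3)·R1: [0, 1, 2, -2/3, -1]
R4 ← R4 − (5/3)·R1: [0, -11, 2, 2/3, 9]
R5 ← R5 − R1: [0, 1, -4, 0, 1]
R3 ← R3 − (1/6)·R2: [0, 0, 8/3, -2/3, -1/2]
R4 ← R4 + (11/6)·R2: [0, 0, -16/3, 2/3, 7/2]
R5 ← R5 − (1/6)·R2: [0, 0, -10/3, 0, 3/2]
R4 ← R4 + (2)·R3: [0, 0, 0, -2/3, 5/2]
R5 ← R5 + (5/4)·R3: [0, 0, 0, -5/6, 7/8]
R5 ← R5 − (5/4)·R4: [0, 0, 0, 0, -9/4]
Echelon form has 5 nonzero rows, so rank(C) = 5.
The row space has dimension equal to the rank: 5.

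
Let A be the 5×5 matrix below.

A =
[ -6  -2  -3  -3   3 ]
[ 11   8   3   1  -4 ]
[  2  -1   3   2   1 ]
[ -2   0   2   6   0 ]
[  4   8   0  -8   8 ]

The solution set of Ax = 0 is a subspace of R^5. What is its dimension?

0

Row reduce to echelon form.
R2 ← R2 + (11/6)·R1: [0, 13/3, -5/2, -9/2, 3/2]
R3 ← R3 + (1/3)·R1: [0, -5/3, 2, 1, 2]
R4 ← R4 − (1/3)·R1: [0, 2/3, 3, 7, -1]
R5 ← R5 + (2/3)·R1: [0, 20/3, -2, -10, 10]
R3 ← R3 + (5/13)·R2: [0, 0, 27/26, -19/26, 67/26]
R4 ← R4 − (2/13)·R2: [0, 0, 44/13, 100/13, -16/13]
R5 ← R5 − (20/13)·R2: [0, 0, 24/13, -40/13, 100/13]
R4 ← R4 − (88/27)·R3: [0, 0, 0, 272/27, -260/27]
R5 ← R5 − (16/9)·R3: [0, 0, 0, -16/9, 28/9]
R5 ← R5 + (3/17)·R4: [0, 0, 0, 0, 24/17]
5 nonzero rows, so rank(A) = 5.
A has 5 columns; by rank–nullity, nullity = 5 − 5 = 0.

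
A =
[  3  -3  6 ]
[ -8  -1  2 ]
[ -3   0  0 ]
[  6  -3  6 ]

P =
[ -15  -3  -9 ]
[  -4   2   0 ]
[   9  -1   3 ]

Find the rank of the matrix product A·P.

First compute AP:
[[ 21, -21,  -9],
 [142,  20,  78],
 [ 45,   9,  27],
 [-24, -30, -36]]
Now row reduce the product.
R2 ← R2 − (142/21)·R1: [0, 162, 972/7]
R3 ← R3 − (15/7)·R1: [0, 54, 324/7]
R4 ← R4 + (8/7)·R1: [0, -54, -324/7]
R3 ← R3 − (1/3)·R2: [0, 0, 0]
R4 ← R4 + (1/3)·R2: [0, 0, 0]
2 nonzero rows, so rank(AP) = 2.

2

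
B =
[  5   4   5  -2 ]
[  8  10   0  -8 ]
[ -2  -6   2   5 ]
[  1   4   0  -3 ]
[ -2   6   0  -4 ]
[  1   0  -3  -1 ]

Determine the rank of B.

Row reduce to echelon form.
R2 ← R2 − (8/5)·R1: [0, 18/5, -8, -24/5]
R3 ← R3 + (2/5)·R1: [0, -22/5, 4, 21/5]
R4 ← R4 − (1/5)·R1: [0, 16/5, -1, -13/5]
R5 ← R5 + (2/5)·R1: [0, 38/5, 2, -24/5]
R6 ← R6 − (1/5)·R1: [0, -4/5, -4, -3/5]
R3 ← R3 + (11/9)·R2: [0, 0, -52/9, -5/3]
R4 ← R4 − (8/9)·R2: [0, 0, 55/9, 5/3]
R5 ← R5 − (19/9)·R2: [0, 0, 170/9, 16/3]
R6 ← R6 + (2/9)·R2: [0, 0, -52/9, -5/3]
R4 ← R4 + (55/52)·R3: [0, 0, 0, -5/52]
R5 ← R5 + (85/26)·R3: [0, 0, 0, -3/26]
R6 ← R6 − R3: [0, 0, 0, 0]
R5 ← R5 − (6/5)·R4: [0, 0, 0, 0]
Echelon form has 4 nonzero rows, so rank(B) = 4.

4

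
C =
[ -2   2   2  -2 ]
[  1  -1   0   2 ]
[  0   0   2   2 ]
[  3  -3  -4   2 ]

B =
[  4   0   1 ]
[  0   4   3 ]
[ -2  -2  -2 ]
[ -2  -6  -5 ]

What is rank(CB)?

First compute CB:
[[ -8,  16,  10],
 [  0, -16, -12],
 [ -8, -16, -14],
 [ 16, -16,  -8]]
Now row reduce the product.
R3 ← R3 − R1: [0, -32, -24]
R4 ← R4 + (2)·R1: [0, 16, 12]
R3 ← R3 − (2)·R2: [0, 0, 0]
R4 ← R4 + R2: [0, 0, 0]
2 nonzero rows, so rank(CB) = 2.

2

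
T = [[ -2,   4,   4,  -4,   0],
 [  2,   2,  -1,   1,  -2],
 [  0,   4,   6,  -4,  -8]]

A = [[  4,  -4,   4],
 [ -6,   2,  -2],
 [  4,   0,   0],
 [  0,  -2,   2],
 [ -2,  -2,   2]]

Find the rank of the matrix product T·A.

First compute TA:
[[-16,  24, -24],
 [ -4,  -2,   2],
 [ 16,  32, -32]]
Now row reduce the product.
R2 ← R2 − (1/4)·R1: [0, -8, 8]
R3 ← R3 + R1: [0, 56, -56]
R3 ← R3 + (7)·R2: [0, 0, 0]
2 nonzero rows, so rank(TA) = 2.

2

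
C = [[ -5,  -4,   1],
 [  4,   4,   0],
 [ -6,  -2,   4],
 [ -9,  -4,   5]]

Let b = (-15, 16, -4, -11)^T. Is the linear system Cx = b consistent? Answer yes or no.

Row reduce the augmented matrix [C | b].
R2 ← R2 + (4/5)·R1: [0, 4/5, 4/5, 4]
R3 ← R3 − (6/5)·R1: [0, 14/5, 14/5, 14]
R4 ← R4 − (9/5)·R1: [0, 16/5, 16/5, 16]
R3 ← R3 − (7/2)·R2: [0, 0, 0, 0]
R4 ← R4 − (4)·R2: [0, 0, 0, 0]
The echelon form has 2 nonzero rows, and every pivot lies in the first 3 columns, so rank(C) = rank([C|b]) = 2.
The system is consistent.

yes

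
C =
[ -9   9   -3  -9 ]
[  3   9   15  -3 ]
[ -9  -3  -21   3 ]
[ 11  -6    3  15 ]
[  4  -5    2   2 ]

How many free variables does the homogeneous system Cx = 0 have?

Row reduce to echelon form.
R2 ← R2 + (1/3)·R1: [0, 12, 14, -6]
R3 ← R3 − R1: [0, -12, -18, 12]
R4 ← R4 + (11/9)·R1: [0, 5, -2/3, 4]
R5 ← R5 + (4/9)·R1: [0, -1, 2/3, -2]
R3 ← R3 + R2: [0, 0, -4, 6]
R4 ← R4 − (5/12)·R2: [0, 0, -13/2, 13/2]
R5 ← R5 + (1/12)·R2: [0, 0, 11/6, -5/2]
R4 ← R4 − (13/8)·R3: [0, 0, 0, -13/4]
R5 ← R5 + (11/24)·R3: [0, 0, 0, 1/4]
R5 ← R5 + (1/13)·R4: [0, 0, 0, 0]
4 nonzero rows, so rank(C) = 4.
C has 4 columns; by rank–nullity, nullity = 4 − 4 = 0.

0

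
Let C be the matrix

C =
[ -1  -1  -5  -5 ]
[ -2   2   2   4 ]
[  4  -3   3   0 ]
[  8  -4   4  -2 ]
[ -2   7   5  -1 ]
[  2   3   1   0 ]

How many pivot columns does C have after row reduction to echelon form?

Row reduce to echelon form.
R2 ← R2 − (2)·R1: [0, 4, 12, 14]
R3 ← R3 + (4)·R1: [0, -7, -17, -20]
R4 ← R4 + (8)·R1: [0, -12, -36, -42]
R5 ← R5 − (2)·R1: [0, 9, 15, 9]
R6 ← R6 + (2)·R1: [0, 1, -9, -10]
R3 ← R3 + (7/4)·R2: [0, 0, 4, 9/2]
R4 ← R4 + (3)·R2: [0, 0, 0, 0]
R5 ← R5 − (9/4)·R2: [0, 0, -12, -45/2]
R6 ← R6 − (1/4)·R2: [0, 0, -12, -27/2]
R5 ← R5 + (3)·R3: [0, 0, 0, -9]
R6 ← R6 + (3)·R3: [0, 0, 0, 0]
Swap R4 ↔ R5
Echelon form has 4 nonzero rows, so rank(C) = 4.
Each nonzero row contributes one pivot column: 4 pivot columns.

4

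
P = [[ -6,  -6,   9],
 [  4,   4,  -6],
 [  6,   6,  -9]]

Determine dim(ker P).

2

Row reduce to echelon form.
R2 ← R2 + (2/3)·R1: [0, 0, 0]
R3 ← R3 + R1: [0, 0, 0]
1 nonzero row, so rank(P) = 1.
P has 3 columns; by rank–nullity, nullity = 3 − 1 = 2.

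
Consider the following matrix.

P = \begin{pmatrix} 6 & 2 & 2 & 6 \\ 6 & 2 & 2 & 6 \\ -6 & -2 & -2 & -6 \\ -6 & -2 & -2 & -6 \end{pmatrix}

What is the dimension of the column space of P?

1

Row reduce to echelon form.
R2 ← R2 − R1: [0, 0, 0, 0]
R3 ← R3 + R1: [0, 0, 0, 0]
R4 ← R4 + R1: [0, 0, 0, 0]
Echelon form has 1 nonzero row, so rank(P) = 1.
The column space has dimension equal to the rank: 1.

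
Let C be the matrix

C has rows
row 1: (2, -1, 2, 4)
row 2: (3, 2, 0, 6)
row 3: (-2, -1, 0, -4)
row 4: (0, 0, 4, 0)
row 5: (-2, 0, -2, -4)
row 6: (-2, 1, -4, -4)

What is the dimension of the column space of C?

3

Row reduce to echelon form.
R2 ← R2 − (3/2)·R1: [0, 7/2, -3, 0]
R3 ← R3 + R1: [0, -2, 2, 0]
R5 ← R5 + R1: [0, -1, 0, 0]
R6 ← R6 + R1: [0, 0, -2, 0]
R3 ← R3 + (4/7)·R2: [0, 0, 2/7, 0]
R5 ← R5 + (2/7)·R2: [0, 0, -6/7, 0]
R4 ← R4 − (14)·R3: [0, 0, 0, 0]
R5 ← R5 + (3)·R3: [0, 0, 0, 0]
R6 ← R6 + (7)·R3: [0, 0, 0, 0]
Echelon form has 3 nonzero rows, so rank(C) = 3.
The column space has dimension equal to the rank: 3.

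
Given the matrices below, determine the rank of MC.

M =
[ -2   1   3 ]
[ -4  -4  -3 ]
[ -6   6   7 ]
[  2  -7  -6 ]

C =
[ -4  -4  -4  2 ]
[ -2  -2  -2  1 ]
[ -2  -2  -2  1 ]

1

First compute MC:
[[  0,   0,   0,   0],
 [ 30,  30,  30, -15],
 [ -2,  -2,  -2,   1],
 [ 18,  18,  18,  -9]]
Now row reduce the product.
Swap R1 ↔ R2
R3 ← R3 + (1/15)·R1: [0, 0, 0, 0]
R4 ← R4 − (3/5)·R1: [0, 0, 0, 0]
1 nonzero row, so rank(MC) = 1.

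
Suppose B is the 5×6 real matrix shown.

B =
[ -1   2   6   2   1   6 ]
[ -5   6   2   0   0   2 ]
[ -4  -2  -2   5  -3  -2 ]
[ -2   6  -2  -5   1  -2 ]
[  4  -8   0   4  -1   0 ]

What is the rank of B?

3

Row reduce to echelon form.
R2 ← R2 − (5)·R1: [0, -4, -28, -10, -5, -28]
R3 ← R3 − (4)·R1: [0, -10, -26, -3, -7, -26]
R4 ← R4 − (2)·R1: [0, 2, -14, -9, -1, -14]
R5 ← R5 + (4)·R1: [0, 0, 24, 12, 3, 24]
R3 ← R3 − (5/2)·R2: [0, 0, 44, 22, 11/2, 44]
R4 ← R4 + (1/2)·R2: [0, 0, -28, -14, -7/2, -28]
R4 ← R4 + (7/11)·R3: [0, 0, 0, 0, 0, 0]
R5 ← R5 − (6/11)·R3: [0, 0, 0, 0, 0, 0]
Echelon form has 3 nonzero rows, so rank(B) = 3.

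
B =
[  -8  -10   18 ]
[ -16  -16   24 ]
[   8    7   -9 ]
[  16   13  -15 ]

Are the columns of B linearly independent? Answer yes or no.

no

Row reduce B to echelon form.
R2 ← R2 − (2)·R1: [0, 4, -12]
R3 ← R3 + R1: [0, -3, 9]
R4 ← R4 + (2)·R1: [0, -7, 21]
R3 ← R3 + (3/4)·R2: [0, 0, 0]
R4 ← R4 + (7/4)·R2: [0, 0, 0]
2 pivots among 3 columns.
Only 2 < 3 pivot columns, so the columns are linearly dependent.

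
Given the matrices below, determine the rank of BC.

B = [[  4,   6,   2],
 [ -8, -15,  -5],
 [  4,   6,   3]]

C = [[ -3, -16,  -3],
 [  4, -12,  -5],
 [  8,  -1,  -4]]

3

First compute BC:
[[ 28, -138, -50],
 [-76, 313, 119],
 [ 36, -139, -54]]
Now row reduce the product.
R2 ← R2 + (19/7)·R1: [0, -431/7, -117/7]
R3 ← R3 − (9/7)·R1: [0, 269/7, 72/7]
R3 ← R3 + (269/431)·R2: [0, 0, -63/431]
3 nonzero rows, so rank(BC) = 3.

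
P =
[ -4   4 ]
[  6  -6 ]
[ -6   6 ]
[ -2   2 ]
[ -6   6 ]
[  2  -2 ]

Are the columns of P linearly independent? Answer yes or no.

Row reduce P to echelon form.
R2 ← R2 + (3/2)·R1: [0, 0]
R3 ← R3 − (3/2)·R1: [0, 0]
R4 ← R4 − (1/2)·R1: [0, 0]
R5 ← R5 − (3/2)·R1: [0, 0]
R6 ← R6 + (1/2)·R1: [0, 0]
1 pivot among 2 columns.
Only 1 < 2 pivot columns, so the columns are linearly dependent.

no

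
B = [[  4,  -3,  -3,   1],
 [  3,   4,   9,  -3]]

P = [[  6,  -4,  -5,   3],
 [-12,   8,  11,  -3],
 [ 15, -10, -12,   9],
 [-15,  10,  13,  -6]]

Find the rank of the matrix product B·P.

First compute BP:
[[  0,   0,  -4, -12],
 [150, -100, -118,  96]]
Now row reduce the product.
Swap R1 ↔ R2
2 nonzero rows, so rank(BP) = 2.

2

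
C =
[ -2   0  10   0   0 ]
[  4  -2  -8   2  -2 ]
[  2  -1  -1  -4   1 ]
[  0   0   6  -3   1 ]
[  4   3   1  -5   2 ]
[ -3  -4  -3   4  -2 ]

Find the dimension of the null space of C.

Row reduce to echelon form.
R2 ← R2 + (2)·R1: [0, -2, 12, 2, -2]
R3 ← R3 + R1: [0, -1, 9, -4, 1]
R5 ← R5 + (2)·R1: [0, 3, 21, -5, 2]
R6 ← R6 − (3/2)·R1: [0, -4, -18, 4, -2]
R3 ← R3 − (1/2)·R2: [0, 0, 3, -5, 2]
R5 ← R5 + (3/2)·R2: [0, 0, 39, -2, -1]
R6 ← R6 − (2)·R2: [0, 0, -42, 0, 2]
R4 ← R4 − (2)·R3: [0, 0, 0, 7, -3]
R5 ← R5 − (13)·R3: [0, 0, 0, 63, -27]
R6 ← R6 + (14)·R3: [0, 0, 0, -70, 30]
R5 ← R5 − (9)·R4: [0, 0, 0, 0, 0]
R6 ← R6 + (10)·R4: [0, 0, 0, 0, 0]
4 nonzero rows, so rank(C) = 4.
C has 5 columns; by rank–nullity, nullity = 5 − 4 = 1.

1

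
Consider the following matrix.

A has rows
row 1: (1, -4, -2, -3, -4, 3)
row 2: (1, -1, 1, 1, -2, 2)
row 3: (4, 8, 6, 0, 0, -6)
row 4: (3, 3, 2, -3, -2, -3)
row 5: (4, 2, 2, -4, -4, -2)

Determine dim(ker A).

3

Row reduce to echelon form.
R2 ← R2 − R1: [0, 3, 3, 4, 2, -1]
R3 ← R3 − (4)·R1: [0, 24, 14, 12, 16, -18]
R4 ← R4 − (3)·R1: [0, 15, 8, 6, 10, -12]
R5 ← R5 − (4)·R1: [0, 18, 10, 8, 12, -14]
R3 ← R3 − (8)·R2: [0, 0, -10, -20, 0, -10]
R4 ← R4 − (5)·R2: [0, 0, -7, -14, 0, -7]
R5 ← R5 − (6)·R2: [0, 0, -8, -16, 0, -8]
R4 ← R4 − (7/10)·R3: [0, 0, 0, 0, 0, 0]
R5 ← R5 − (4/5)·R3: [0, 0, 0, 0, 0, 0]
3 nonzero rows, so rank(A) = 3.
A has 6 columns; by rank–nullity, nullity = 6 − 3 = 3.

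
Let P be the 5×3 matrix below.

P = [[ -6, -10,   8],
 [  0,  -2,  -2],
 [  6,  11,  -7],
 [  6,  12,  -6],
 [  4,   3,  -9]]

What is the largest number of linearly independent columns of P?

2

Row reduce to echelon form.
R3 ← R3 + R1: [0, 1, 1]
R4 ← R4 + R1: [0, 2, 2]
R5 ← R5 + (2/3)·R1: [0, -11/3, -11/3]
R3 ← R3 + (1/2)·R2: [0, 0, 0]
R4 ← R4 + R2: [0, 0, 0]
R5 ← R5 − (11/6)·R2: [0, 0, 0]
Echelon form has 2 nonzero rows, so rank(P) = 2.
The rank gives the maximum number of linearly independent columns: 2.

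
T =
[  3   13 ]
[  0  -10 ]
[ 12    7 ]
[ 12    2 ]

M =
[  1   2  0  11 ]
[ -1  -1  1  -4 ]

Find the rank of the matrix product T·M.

First compute TM:
[[-10,  -7,  13, -19],
 [ 10,  10, -10,  40],
 [  5,  17,   7, 104],
 [ 10,  22,   2, 124]]
Now row reduce the product.
R2 ← R2 + R1: [0, 3, 3, 21]
R3 ← R3 + (1/2)·R1: [0, 27/2, 27/2, 189/2]
R4 ← R4 + R1: [0, 15, 15, 105]
R3 ← R3 − (9/2)·R2: [0, 0, 0, 0]
R4 ← R4 − (5)·R2: [0, 0, 0, 0]
2 nonzero rows, so rank(TM) = 2.

2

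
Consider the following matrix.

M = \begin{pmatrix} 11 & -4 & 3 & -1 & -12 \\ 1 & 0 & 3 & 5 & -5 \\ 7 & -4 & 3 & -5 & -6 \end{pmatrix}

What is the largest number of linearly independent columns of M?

Row reduce to echelon form.
R2 ← R2 − (1/11)·R1: [0, 4/11, 30/11, 56/11, -43/11]
R3 ← R3 − (7/11)·R1: [0, -16/11, 12/11, -48/11, 18/11]
R3 ← R3 + (4)·R2: [0, 0, 12, 16, -14]
Echelon form has 3 nonzero rows, so rank(M) = 3.
The rank gives the maximum number of linearly independent columns: 3.

3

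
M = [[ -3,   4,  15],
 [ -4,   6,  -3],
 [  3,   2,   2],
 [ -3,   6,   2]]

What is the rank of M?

Row reduce to echelon form.
R2 ← R2 − (4/3)·R1: [0, 2/3, -23]
R3 ← R3 + R1: [0, 6, 17]
R4 ← R4 − R1: [0, 2, -13]
R3 ← R3 − (9)·R2: [0, 0, 224]
R4 ← R4 − (3)·R2: [0, 0, 56]
R4 ← R4 − (1/4)·R3: [0, 0, 0]
Echelon form has 3 nonzero rows, so rank(M) = 3.

3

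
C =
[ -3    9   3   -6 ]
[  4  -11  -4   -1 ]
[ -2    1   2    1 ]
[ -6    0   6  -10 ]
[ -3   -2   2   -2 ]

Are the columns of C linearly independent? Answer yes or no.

Row reduce C to echelon form.
R2 ← R2 + (4/3)·R1: [0, 1, 0, -9]
R3 ← R3 − (2/3)·R1: [0, -5, 0, 5]
R4 ← R4 − (2)·R1: [0, -18, 0, 2]
R5 ← R5 − R1: [0, -11, -1, 4]
R3 ← R3 + (5)·R2: [0, 0, 0, -40]
R4 ← R4 + (18)·R2: [0, 0, 0, -160]
R5 ← R5 + (11)·R2: [0, 0, -1, -95]
Swap R3 ↔ R5
R5 ← R5 − (1/4)·R4: [0, 0, 0, 0]
4 pivots among 4 columns.
Every column is a pivot column, so the columns are linearly independent.

yes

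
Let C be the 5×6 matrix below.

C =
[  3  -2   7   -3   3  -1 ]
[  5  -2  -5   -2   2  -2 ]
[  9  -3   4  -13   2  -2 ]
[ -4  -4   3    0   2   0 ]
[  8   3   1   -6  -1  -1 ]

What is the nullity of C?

Row reduce to echelon form.
R2 ← R2 − (5/3)·R1: [0, 4/3, -50/3, 3, -3, -1/3]
R3 ← R3 − (3)·R1: [0, 3, -17, -4, -7, 1]
R4 ← R4 + (4/3)·R1: [0, -20/3, 37/3, -4, 6, -4/3]
R5 ← R5 − (8/3)·R1: [0, 25/3, -53/3, 2, -9, 5/3]
R3 ← R3 − (9/4)·R2: [0, 0, 41/2, -43/4, -1/4, 7/4]
R4 ← R4 + (5)·R2: [0, 0, -71, 11, -9, -3]
R5 ← R5 − (25/4)·R2: [0, 0, 173/2, -67/4, 39/4, 15/4]
R4 ← R4 + (142/41)·R3: [0, 0, 0, -2151/82, -809/82, 251/82]
R5 ← R5 − (173/41)·R3: [0, 0, 0, 1173/41, 443/41, -149/41]
R5 ← R5 + (782/717)·R4: [0, 0, 0, 0, 32/717, -212/717]
5 nonzero rows, so rank(C) = 5.
C has 6 columns; by rank–nullity, nullity = 6 − 5 = 1.

1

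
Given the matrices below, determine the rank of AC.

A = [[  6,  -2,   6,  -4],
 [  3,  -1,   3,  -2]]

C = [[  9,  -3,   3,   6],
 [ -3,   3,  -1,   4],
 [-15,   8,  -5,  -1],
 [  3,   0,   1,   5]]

First compute AC:
[[-42,  24, -14,   2],
 [-21,  12,  -7,   1]]
Now row reduce the product.
R2 ← R2 − (1/2)·R1: [0, 0, 0, 0]
1 nonzero row, so rank(AC) = 1.

1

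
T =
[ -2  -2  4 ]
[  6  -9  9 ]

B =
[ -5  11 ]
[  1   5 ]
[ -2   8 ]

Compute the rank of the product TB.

1

First compute TB:
[[  0,   0],
 [-57,  93]]
Now row reduce the product.
Swap R1 ↔ R2
1 nonzero row, so rank(TB) = 1.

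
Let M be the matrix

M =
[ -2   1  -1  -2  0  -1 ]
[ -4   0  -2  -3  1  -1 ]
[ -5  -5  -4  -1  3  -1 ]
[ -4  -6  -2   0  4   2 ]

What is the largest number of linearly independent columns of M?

Row reduce to echelon form.
R2 ← R2 − (2)·R1: [0, -2, 0, 1, 1, 1]
R3 ← R3 − (5/2)·R1: [0, -15/2, -3/2, 4, 3, 3/2]
R4 ← R4 − (2)·R1: [0, -8, 0, 4, 4, 4]
R3 ← R3 − (15/4)·R2: [0, 0, -3/2, 1/4, -3/4, -9/4]
R4 ← R4 − (4)·R2: [0, 0, 0, 0, 0, 0]
Echelon form has 3 nonzero rows, so rank(M) = 3.
The rank gives the maximum number of linearly independent columns: 3.

3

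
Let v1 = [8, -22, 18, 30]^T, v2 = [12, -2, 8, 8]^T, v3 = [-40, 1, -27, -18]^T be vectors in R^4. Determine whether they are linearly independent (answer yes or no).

Form the matrix with these vectors as rows and row reduce.
R2 ← R2 − (3/2)·R1: [0, 31, -19, -37]
R3 ← R3 + (5)·R1: [0, -109, 63, 132]
R3 ← R3 + (109/31)·R2: [0, 0, -118/31, 59/31]
3 nonzero rows, so the 3 vectors span a space of dimension 3.
Since 3 = 3, the vectors are linearly independent.

yes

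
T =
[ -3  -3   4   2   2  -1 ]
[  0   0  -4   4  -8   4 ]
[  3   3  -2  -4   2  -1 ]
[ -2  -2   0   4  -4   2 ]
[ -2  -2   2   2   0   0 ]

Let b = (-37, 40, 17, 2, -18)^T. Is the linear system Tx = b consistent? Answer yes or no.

yes

Row reduce the augmented matrix [T | b].
R3 ← R3 + R1: [0, 0, 2, -2, 4, -2, -20]
R4 ← R4 − (2/3)·R1: [0, 0, -8/3, 8/3, -16/3, 8/3, 80/3]
R5 ← R5 − (2/3)·R1: [0, 0, -2/3, 2/3, -4/3, 2/3, 20/3]
R3 ← R3 + (1/2)·R2: [0, 0, 0, 0, 0, 0, 0]
R4 ← R4 − (2/3)·R2: [0, 0, 0, 0, 0, 0, 0]
R5 ← R5 − (1/6)·R2: [0, 0, 0, 0, 0, 0, 0]
The echelon form has 2 nonzero rows, and every pivot lies in the first 6 columns, so rank(T) = rank([T|b]) = 2.
The system is consistent.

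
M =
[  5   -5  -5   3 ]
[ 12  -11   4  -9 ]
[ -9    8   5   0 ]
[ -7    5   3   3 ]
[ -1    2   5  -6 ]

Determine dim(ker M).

Row reduce to echelon form.
R2 ← R2 − (12/5)·R1: [0, 1, 16, -81/5]
R3 ← R3 + (9/5)·R1: [0, -1, -4, 27/5]
R4 ← R4 + (7/5)·R1: [0, -2, -4, 36/5]
R5 ← R5 + (1/5)·R1: [0, 1, 4, -27/5]
R3 ← R3 + R2: [0, 0, 12, -54/5]
R4 ← R4 + (2)·R2: [0, 0, 28, -126/5]
R5 ← R5 − R2: [0, 0, -12, 54/5]
R4 ← R4 − (7/3)·R3: [0, 0, 0, 0]
R5 ← R5 + R3: [0, 0, 0, 0]
3 nonzero rows, so rank(M) = 3.
M has 4 columns; by rank–nullity, nullity = 4 − 3 = 1.

1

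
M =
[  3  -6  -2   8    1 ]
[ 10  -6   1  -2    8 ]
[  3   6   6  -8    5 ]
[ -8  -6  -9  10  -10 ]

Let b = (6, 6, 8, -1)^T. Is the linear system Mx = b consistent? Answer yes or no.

no

Row reduce the augmented matrix [M | b].
R2 ← R2 − (10/3)·R1: [0, 14, 23/3, -86/3, 14/3, -14]
R3 ← R3 − R1: [0, 12, 8, -16, 4, 2]
R4 ← R4 + (8/3)·R1: [0, -22, -43/3, 94/3, -22/3, 15]
R3 ← R3 − (6/7)·R2: [0, 0, 10/7, 60/7, 0, 14]
R4 ← R4 + (11/7)·R2: [0, 0, -16/7, -96/7, 0, -7]
R4 ← R4 + (8/5)·R3: [0, 0, 0, 0, 0, 77/5]
The echelon form has 4 nonzero rows; the last pivot sits in the augmented column, so rank(M) = 3 but rank([M|b]) = 4.
Since the ranks differ, the system is inconsistent.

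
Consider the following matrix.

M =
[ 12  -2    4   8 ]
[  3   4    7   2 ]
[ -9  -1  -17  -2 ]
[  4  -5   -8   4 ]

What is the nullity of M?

1

Row reduce to echelon form.
R2 ← R2 − (1/4)·R1: [0, 9/2, 6, 0]
R3 ← R3 + (3/4)·R1: [0, -5/2, -14, 4]
R4 ← R4 − (1/3)·R1: [0, -13/3, -28/3, 4/3]
R3 ← R3 + (5/9)·R2: [0, 0, -32/3, 4]
R4 ← R4 + (26/27)·R2: [0, 0, -32/9, 4/3]
R4 ← R4 − (1/3)·R3: [0, 0, 0, 0]
3 nonzero rows, so rank(M) = 3.
M has 4 columns; by rank–nullity, nullity = 4 − 3 = 1.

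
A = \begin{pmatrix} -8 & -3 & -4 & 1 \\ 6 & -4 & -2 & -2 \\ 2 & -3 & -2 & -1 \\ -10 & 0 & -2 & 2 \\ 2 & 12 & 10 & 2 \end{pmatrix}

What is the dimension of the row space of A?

2

Row reduce to echelon form.
R2 ← R2 + (3/4)·R1: [0, -25/4, -5, -5/4]
R3 ← R3 + (1/4)·R1: [0, -15/4, -3, -3/4]
R4 ← R4 − (5/4)·R1: [0, 15/4, 3, 3/4]
R5 ← R5 + (1/4)·R1: [0, 45/4, 9, 9/4]
R3 ← R3 − (3/5)·R2: [0, 0, 0, 0]
R4 ← R4 + (3/5)·R2: [0, 0, 0, 0]
R5 ← R5 + (9/5)·R2: [0, 0, 0, 0]
Echelon form has 2 nonzero rows, so rank(A) = 2.
The row space has dimension equal to the rank: 2.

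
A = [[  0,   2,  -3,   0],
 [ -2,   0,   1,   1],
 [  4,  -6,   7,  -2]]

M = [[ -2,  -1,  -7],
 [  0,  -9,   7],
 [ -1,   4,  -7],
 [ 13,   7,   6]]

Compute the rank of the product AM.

First compute AM:
[[  3, -30,  35],
 [ 16,  13,  13],
 [-41,  64, -131]]
Now row reduce the product.
R2 ← R2 − (16/3)·R1: [0, 173, -521/3]
R3 ← R3 + (41/3)·R1: [0, -346, 1042/3]
R3 ← R3 + (2)·R2: [0, 0, 0]
2 nonzero rows, so rank(AM) = 2.

2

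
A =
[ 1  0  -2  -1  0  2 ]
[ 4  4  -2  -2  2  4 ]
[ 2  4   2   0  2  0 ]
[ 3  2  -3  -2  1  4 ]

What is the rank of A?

2

Row reduce to echelon form.
R2 ← R2 − (4)·R1: [0, 4, 6, 2, 2, -4]
R3 ← R3 − (2)·R1: [0, 4, 6, 2, 2, -4]
R4 ← R4 − (3)·R1: [0, 2, 3, 1, 1, -2]
R3 ← R3 − R2: [0, 0, 0, 0, 0, 0]
R4 ← R4 − (1/2)·R2: [0, 0, 0, 0, 0, 0]
Echelon form has 2 nonzero rows, so rank(A) = 2.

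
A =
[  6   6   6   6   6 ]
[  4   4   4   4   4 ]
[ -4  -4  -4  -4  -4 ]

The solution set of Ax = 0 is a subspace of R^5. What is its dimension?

Row reduce to echelon form.
R2 ← R2 − (2/3)·R1: [0, 0, 0, 0, 0]
R3 ← R3 + (2/3)·R1: [0, 0, 0, 0, 0]
1 nonzero row, so rank(A) = 1.
A has 5 columns; by rank–nullity, nullity = 5 − 1 = 4.

4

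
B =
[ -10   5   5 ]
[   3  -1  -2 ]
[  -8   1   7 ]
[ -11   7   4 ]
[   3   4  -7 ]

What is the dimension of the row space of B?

2

Row reduce to echelon form.
R2 ← R2 + (3/10)·R1: [0, 1/2, -1/2]
R3 ← R3 − (4/5)·R1: [0, -3, 3]
R4 ← R4 − (11/10)·R1: [0, 3/2, -3/2]
R5 ← R5 + (3/10)·R1: [0, 11/2, -11/2]
R3 ← R3 + (6)·R2: [0, 0, 0]
R4 ← R4 − (3)·R2: [0, 0, 0]
R5 ← R5 − (11)·R2: [0, 0, 0]
Echelon form has 2 nonzero rows, so rank(B) = 2.
The row space has dimension equal to the rank: 2.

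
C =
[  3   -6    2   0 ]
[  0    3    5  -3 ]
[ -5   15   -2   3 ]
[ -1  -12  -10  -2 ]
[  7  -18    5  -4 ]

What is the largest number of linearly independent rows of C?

Row reduce to echelon form.
R3 ← R3 + (5/3)·R1: [0, 5, 4/3, 3]
R4 ← R4 + (1/3)·R1: [0, -14, -28/3, -2]
R5 ← R5 − (7/3)·R1: [0, -4, 1/3, -4]
R3 ← R3 − (5/3)·R2: [0, 0, -7, 8]
R4 ← R4 + (14/3)·R2: [0, 0, 14, -16]
R5 ← R5 + (4/3)·R2: [0, 0, 7, -8]
R4 ← R4 + (2)·R3: [0, 0, 0, 0]
R5 ← R5 + R3: [0, 0, 0, 0]
Echelon form has 3 nonzero rows, so rank(C) = 3.
The rank gives the maximum number of linearly independent rows: 3.

3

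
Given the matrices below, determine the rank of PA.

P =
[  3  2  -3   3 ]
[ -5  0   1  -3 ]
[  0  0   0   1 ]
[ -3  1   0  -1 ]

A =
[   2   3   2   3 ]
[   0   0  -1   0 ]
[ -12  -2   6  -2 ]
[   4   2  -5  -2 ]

First compute PA:
[[ 54,  21, -29,   9],
 [-34, -23,  11, -11],
 [  4,   2,  -5,  -2],
 [-10, -11,  -2,  -7]]
Now row reduce the product.
R2 ← R2 + (17/27)·R1: [0, -88/9, -196/27, -16/3]
R3 ← R3 − (2/27)·R1: [0, 4/9, -77/27, -8/3]
R4 ← R4 + (5/27)·R1: [0, -64/9, -199/27, -16/3]
R3 ← R3 + (1/22)·R2: [0, 0, -35/11, -32/11]
R4 ← R4 − (8/11)·R2: [0, 0, -23/11, -16/11]
R4 ← R4 − (23/35)·R3: [0, 0, 0, 16/35]
4 nonzero rows, so rank(PA) = 4.

4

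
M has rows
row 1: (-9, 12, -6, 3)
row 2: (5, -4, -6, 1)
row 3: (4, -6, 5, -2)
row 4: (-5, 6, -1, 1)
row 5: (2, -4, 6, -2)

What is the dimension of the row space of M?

2

Row reduce to echelon form.
R2 ← R2 + (5/9)·R1: [0, 8/3, -28/3, 8/3]
R3 ← R3 + (4/9)·R1: [0, -2/3, 7/3, -2/3]
R4 ← R4 − (5/9)·R1: [0, -2/3, 7/3, -2/3]
R5 ← R5 + (2/9)·R1: [0, -4/3, 14/3, -4/3]
R3 ← R3 + (1/4)·R2: [0, 0, 0, 0]
R4 ← R4 + (1/4)·R2: [0, 0, 0, 0]
R5 ← R5 + (1/2)·R2: [0, 0, 0, 0]
Echelon form has 2 nonzero rows, so rank(M) = 2.
The row space has dimension equal to the rank: 2.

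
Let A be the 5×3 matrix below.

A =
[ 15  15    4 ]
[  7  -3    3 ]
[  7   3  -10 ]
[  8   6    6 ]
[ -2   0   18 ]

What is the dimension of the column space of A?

3

Row reduce to echelon form.
R2 ← R2 − (7/15)·R1: [0, -10, 17/15]
R3 ← R3 − (7/15)·R1: [0, -4, -178/15]
R4 ← R4 − (8/15)·R1: [0, -2, 58/15]
R5 ← R5 + (2/15)·R1: [0, 2, 278/15]
R3 ← R3 − (2/5)·R2: [0, 0, -308/25]
R4 ← R4 − (1/5)·R2: [0, 0, 91/25]
R5 ← R5 + (1/5)·R2: [0, 0, 469/25]
R4 ← R4 + (13/44)·R3: [0, 0, 0]
R5 ← R5 + (67/44)·R3: [0, 0, 0]
Echelon form has 3 nonzero rows, so rank(A) = 3.
The column space has dimension equal to the rank: 3.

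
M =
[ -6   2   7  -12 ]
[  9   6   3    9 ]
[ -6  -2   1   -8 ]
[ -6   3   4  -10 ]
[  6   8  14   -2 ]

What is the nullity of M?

Row reduce to echelon form.
R2 ← R2 + (3/2)·R1: [0, 9, 27/2, -9]
R3 ← R3 − R1: [0, -4, -6, 4]
R4 ← R4 − R1: [0, 1, -3, 2]
R5 ← R5 + R1: [0, 10, 21, -14]
R3 ← R3 + (4/9)·R2: [0, 0, 0, 0]
R4 ← R4 − (1/9)·R2: [0, 0, -9/2, 3]
R5 ← R5 − (10/9)·R2: [0, 0, 6, -4]
Swap R3 ↔ R4
R5 ← R5 + (4/3)·R3: [0, 0, 0, 0]
3 nonzero rows, so rank(M) = 3.
M has 4 columns; by rank–nullity, nullity = 4 − 3 = 1.

1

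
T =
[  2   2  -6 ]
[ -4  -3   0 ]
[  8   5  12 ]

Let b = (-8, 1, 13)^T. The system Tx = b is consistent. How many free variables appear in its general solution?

1

Row reduce the augmented matrix [T | b].
R2 ← R2 + (2)·R1: [0, 1, -12, -15]
R3 ← R3 − (4)·R1: [0, -3, 36, 45]
R3 ← R3 + (3)·R2: [0, 0, 0, 0]
The echelon form has 2 nonzero rows, and every pivot lies in the first 3 columns, so rank(T) = rank([T|b]) = 2.
The system is consistent.
Free variables = (unknowns) − (rank) = 3 − 2 = 1.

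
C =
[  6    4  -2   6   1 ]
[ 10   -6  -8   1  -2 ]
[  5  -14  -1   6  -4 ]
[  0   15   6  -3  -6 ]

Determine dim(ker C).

1

Row reduce to echelon form.
R2 ← R2 − (5/3)·R1: [0, -38/3, -14/3, -9, -11/3]
R3 ← R3 − (5/6)·R1: [0, -52/3, 2/3, 1, -29/6]
R3 ← R3 − (26/19)·R2: [0, 0, 134/19, 253/19, 7/38]
R4 ← R4 + (45/38)·R2: [0, 0, 9/19, -519/38, -393/38]
R4 ← R4 − (9/134)·R3: [0, 0, 0, -975/67, -2775/268]
4 nonzero rows, so rank(C) = 4.
C has 5 columns; by rank–nullity, nullity = 5 − 4 = 1.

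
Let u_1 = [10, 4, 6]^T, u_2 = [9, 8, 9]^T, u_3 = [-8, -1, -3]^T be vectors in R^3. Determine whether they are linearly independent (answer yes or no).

no

Form the matrix with these vectors as rows and row reduce.
R2 ← R2 − (9/10)·R1: [0, 22/5, 18/5]
R3 ← R3 + (4/5)·R1: [0, 11/5, 9/5]
R3 ← R3 − (1/2)·R2: [0, 0, 0]
2 nonzero rows, so the 3 vectors span a space of dimension 2.
Since 2 < 3, the vectors are linearly dependent.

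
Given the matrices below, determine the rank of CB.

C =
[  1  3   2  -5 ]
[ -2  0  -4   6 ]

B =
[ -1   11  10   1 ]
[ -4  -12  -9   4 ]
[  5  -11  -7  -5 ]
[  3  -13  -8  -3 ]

2

First compute CB:
[[-18,  18,   9,  18],
 [  0, -56, -40,   0]]
Now row reduce the product.
2 nonzero rows, so rank(CB) = 2.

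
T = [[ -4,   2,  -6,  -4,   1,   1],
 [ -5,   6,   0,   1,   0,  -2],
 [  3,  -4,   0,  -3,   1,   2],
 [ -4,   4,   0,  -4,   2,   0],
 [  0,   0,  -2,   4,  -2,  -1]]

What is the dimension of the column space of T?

Row reduce to echelon form.
R2 ← R2 − (5/4)·R1: [0, 7/2, 15/2, 6, -5/4, -13/4]
R3 ← R3 + (3/4)·R1: [0, -5/2, -9/2, -6, 7/4, 11/4]
R4 ← R4 − R1: [0, 2, 6, 0, 1, -1]
R3 ← R3 + (5/7)·R2: [0, 0, 6/7, -12/7, 6/7, 3/7]
R4 ← R4 − (4/7)·R2: [0, 0, 12/7, -24/7, 12/7, 6/7]
R4 ← R4 − (2)·R3: [0, 0, 0, 0, 0, 0]
R5 ← R5 + (7/3)·R3: [0, 0, 0, 0, 0, 0]
Echelon form has 3 nonzero rows, so rank(T) = 3.
The column space has dimension equal to the rank: 3.

3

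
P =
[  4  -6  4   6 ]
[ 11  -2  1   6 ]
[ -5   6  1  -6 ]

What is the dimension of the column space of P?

Row reduce to echelon form.
R2 ← R2 − (11/4)·R1: [0, 29/2, -10, -21/2]
R3 ← R3 + (5/4)·R1: [0, -3/2, 6, 3/2]
R3 ← R3 + (3/29)·R2: [0, 0, 144/29, 12/29]
Echelon form has 3 nonzero rows, so rank(P) = 3.
The column space has dimension equal to the rank: 3.

3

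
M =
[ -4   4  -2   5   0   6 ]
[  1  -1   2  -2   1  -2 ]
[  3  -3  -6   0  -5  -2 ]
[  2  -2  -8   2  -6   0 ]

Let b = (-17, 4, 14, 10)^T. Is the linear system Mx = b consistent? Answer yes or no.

yes

Row reduce the augmented matrix [M | b].
R2 ← R2 + (1/4)·R1: [0, 0, 3/2, -3/4, 1, -1/2, -1/4]
R3 ← R3 + (3/4)·R1: [0, 0, -15/2, 15/4, -5, 5/2, 5/4]
R4 ← R4 + (1/2)·R1: [0, 0, -9, 9/2, -6, 3, 3/2]
R3 ← R3 + (5)·R2: [0, 0, 0, 0, 0, 0, 0]
R4 ← R4 + (6)·R2: [0, 0, 0, 0, 0, 0, 0]
The echelon form has 2 nonzero rows, and every pivot lies in the first 6 columns, so rank(M) = rank([M|b]) = 2.
The system is consistent.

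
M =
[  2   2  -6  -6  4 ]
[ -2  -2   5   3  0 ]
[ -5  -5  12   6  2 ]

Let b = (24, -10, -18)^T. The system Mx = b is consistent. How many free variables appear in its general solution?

Row reduce the augmented matrix [M | b].
R2 ← R2 + R1: [0, 0, -1, -3, 4, 14]
R3 ← R3 + (5/2)·R1: [0, 0, -3, -9, 12, 42]
R3 ← R3 − (3)·R2: [0, 0, 0, 0, 0, 0]
The echelon form has 2 nonzero rows, and every pivot lies in the first 5 columns, so rank(M) = rank([M|b]) = 2.
The system is consistent.
Free variables = (unknowns) − (rank) = 5 − 2 = 3.

3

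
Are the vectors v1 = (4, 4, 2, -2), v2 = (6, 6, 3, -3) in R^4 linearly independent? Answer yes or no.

Form the matrix with these vectors as rows and row reduce.
R2 ← R2 − (3/2)·R1: [0, 0, 0, 0]
1 nonzero row, so the 2 vectors span a space of dimension 1.
Since 1 < 2, the vectors are linearly dependent.

no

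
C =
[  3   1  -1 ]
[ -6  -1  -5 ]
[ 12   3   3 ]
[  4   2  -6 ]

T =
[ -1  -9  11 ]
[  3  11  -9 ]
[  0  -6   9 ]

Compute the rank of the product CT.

2

First compute CT:
[[  0, -10,  15],
 [  3,  73, -102],
 [ -3, -93, 132],
 [  2,  22, -28]]
Now row reduce the product.
Swap R1 ↔ R2
R3 ← R3 + R1: [0, -20, 30]
R4 ← R4 − (2/3)·R1: [0, -80/3, 40]
R3 ← R3 − (2)·R2: [0, 0, 0]
R4 ← R4 − (8/3)·R2: [0, 0, 0]
2 nonzero rows, so rank(CT) = 2.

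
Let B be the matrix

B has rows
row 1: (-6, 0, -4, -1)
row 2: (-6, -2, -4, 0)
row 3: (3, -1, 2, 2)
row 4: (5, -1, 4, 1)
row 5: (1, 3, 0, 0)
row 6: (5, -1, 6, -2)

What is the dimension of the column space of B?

Row reduce to echelon form.
R2 ← R2 − R1: [0, -2, 0, 1]
R3 ← R3 + (1/2)·R1: [0, -1, 0, 3/2]
R4 ← R4 + (5/6)·R1: [0, -1, 2/3, 1/6]
R5 ← R5 + (1/6)·R1: [0, 3, -2/3, -1/6]
R6 ← R6 + (5/6)·R1: [0, -1, 8/3, -17/6]
R3 ← R3 − (1/2)·R2: [0, 0, 0, 1]
R4 ← R4 − (1/2)·R2: [0, 0, 2/3, -1/3]
R5 ← R5 + (3/2)·R2: [0, 0, -2/3, 4/3]
R6 ← R6 − (1/2)·R2: [0, 0, 8/3, -10/3]
Swap R3 ↔ R4
R5 ← R5 + R3: [0, 0, 0, 1]
R6 ← R6 − (4)·R3: [0, 0, 0, -2]
R5 ← R5 − R4: [0, 0, 0, 0]
R6 ← R6 + (2)·R4: [0, 0, 0, 0]
Echelon form has 4 nonzero rows, so rank(B) = 4.
The column space has dimension equal to the rank: 4.

4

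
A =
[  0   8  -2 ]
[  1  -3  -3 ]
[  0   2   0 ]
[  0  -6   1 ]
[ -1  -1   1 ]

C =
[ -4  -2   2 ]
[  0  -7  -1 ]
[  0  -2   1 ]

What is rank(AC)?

First compute AC:
[[  0, -52, -10],
 [ -4,  25,   2],
 [  0, -14,  -2],
 [  0,  40,   7],
 [  4,   7,   0]]
Now row reduce the product.
Swap R1 ↔ R2
R5 ← R5 + R1: [0, 32, 2]
R3 ← R3 − (7/26)·R2: [0, 0, 9/13]
R4 ← R4 + (10/13)·R2: [0, 0, -9/13]
R5 ← R5 + (8/13)·R2: [0, 0, -54/13]
R4 ← R4 + R3: [0, 0, 0]
R5 ← R5 + (6)·R3: [0, 0, 0]
3 nonzero rows, so rank(AC) = 3.

3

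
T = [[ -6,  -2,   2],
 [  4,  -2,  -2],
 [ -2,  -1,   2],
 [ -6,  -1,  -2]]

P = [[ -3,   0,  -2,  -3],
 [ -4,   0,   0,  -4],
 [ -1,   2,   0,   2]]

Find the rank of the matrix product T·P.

3

First compute TP:
[[ 24,   4,  12,  30],
 [ -2,  -4,  -8,  -8],
 [  8,   4,   4,  14],
 [ 24,  -4,  12,  18]]
Now row reduce the product.
R2 ← R2 + (1/12)·R1: [0, -11/3, -7, -11/2]
R3 ← R3 − (1/3)·R1: [0, 8/3, 0, 4]
R4 ← R4 − R1: [0, -8, 0, -12]
R3 ← R3 + (8/11)·R2: [0, 0, -56/11, 0]
R4 ← R4 − (24/11)·R2: [0, 0, 168/11, 0]
R4 ← R4 + (3)·R3: [0, 0, 0, 0]
3 nonzero rows, so rank(TP) = 3.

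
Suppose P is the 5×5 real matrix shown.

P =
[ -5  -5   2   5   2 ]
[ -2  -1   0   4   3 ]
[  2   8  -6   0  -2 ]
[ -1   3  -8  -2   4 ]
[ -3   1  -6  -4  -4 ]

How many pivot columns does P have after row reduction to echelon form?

4

Row reduce to echelon form.
R2 ← R2 − (2/5)·R1: [0, 1, -4/5, 2, 11/5]
R3 ← R3 + (2/5)·R1: [0, 6, -26/5, 2, -6/5]
R4 ← R4 − (1/5)·R1: [0, 4, -42/5, -3, 18/5]
R5 ← R5 − (3/5)·R1: [0, 4, -36/5, -7, -26/5]
R3 ← R3 − (6)·R2: [0, 0, -2/5, -10, -72/5]
R4 ← R4 − (4)·R2: [0, 0, -26/5, -11, -26/5]
R5 ← R5 − (4)·R2: [0, 0, -4, -15, -14]
R4 ← R4 − (13)·R3: [0, 0, 0, 119, 182]
R5 ← R5 − (10)·R3: [0, 0, 0, 85, 130]
R5 ← R5 − (5/7)·R4: [0, 0, 0, 0, 0]
Echelon form has 4 nonzero rows, so rank(P) = 4.
Each nonzero row contributes one pivot column: 4 pivot columns.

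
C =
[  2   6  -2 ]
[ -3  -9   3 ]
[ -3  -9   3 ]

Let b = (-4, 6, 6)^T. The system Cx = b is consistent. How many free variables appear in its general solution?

2

Row reduce the augmented matrix [C | b].
R2 ← R2 + (3/2)·R1: [0, 0, 0, 0]
R3 ← R3 + (3/2)·R1: [0, 0, 0, 0]
The echelon form has 1 nonzero rows, and every pivot lies in the first 3 columns, so rank(C) = rank([C|b]) = 1.
The system is consistent.
Free variables = (unknowns) − (rank) = 3 − 1 = 2.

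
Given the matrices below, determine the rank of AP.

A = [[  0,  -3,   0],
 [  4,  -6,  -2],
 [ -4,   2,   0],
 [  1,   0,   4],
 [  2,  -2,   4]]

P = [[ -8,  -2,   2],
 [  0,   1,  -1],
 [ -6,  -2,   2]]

2

First compute AP:
[[  0,  -3,   3],
 [-20, -10,  10],
 [ 32,  10, -10],
 [-32, -10,  10],
 [-40, -14,  14]]
Now row reduce the product.
Swap R1 ↔ R2
R3 ← R3 + (8/5)·R1: [0, -6, 6]
R4 ← R4 − (8/5)·R1: [0, 6, -6]
R5 ← R5 − (2)·R1: [0, 6, -6]
R3 ← R3 − (2)·R2: [0, 0, 0]
R4 ← R4 + (2)·R2: [0, 0, 0]
R5 ← R5 + (2)·R2: [0, 0, 0]
2 nonzero rows, so rank(AP) = 2.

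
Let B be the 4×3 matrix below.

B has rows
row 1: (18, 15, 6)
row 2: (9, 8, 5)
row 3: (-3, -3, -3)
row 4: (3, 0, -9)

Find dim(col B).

2

Row reduce to echelon form.
R2 ← R2 − (1/2)·R1: [0, 1/2, 2]
R3 ← R3 + (1/6)·R1: [0, -1/2, -2]
R4 ← R4 − (1/6)·R1: [0, -5/2, -10]
R3 ← R3 + R2: [0, 0, 0]
R4 ← R4 + (5)·R2: [0, 0, 0]
Echelon form has 2 nonzero rows, so rank(B) = 2.
The column space has dimension equal to the rank: 2.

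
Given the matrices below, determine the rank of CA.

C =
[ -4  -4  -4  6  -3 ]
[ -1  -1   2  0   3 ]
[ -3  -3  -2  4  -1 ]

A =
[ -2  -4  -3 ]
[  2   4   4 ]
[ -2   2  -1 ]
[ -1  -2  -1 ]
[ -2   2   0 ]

First compute CA:
[[  8, -26,  -6],
 [-10,  10,  -3],
 [  2, -14,  -5]]
Now row reduce the product.
R2 ← R2 + (5/4)·R1: [0, -45/2, -21/2]
R3 ← R3 − (1/4)·R1: [0, -15/2, -7/2]
R3 ← R3 − (1/3)·R2: [0, 0, 0]
2 nonzero rows, so rank(CA) = 2.

2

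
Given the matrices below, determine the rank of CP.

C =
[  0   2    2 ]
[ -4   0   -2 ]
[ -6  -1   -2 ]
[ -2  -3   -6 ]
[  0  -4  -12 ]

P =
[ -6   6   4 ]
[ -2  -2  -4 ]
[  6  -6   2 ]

3

First compute CP:
[[  8, -16,  -4],
 [ 12, -12, -20],
 [ 26, -22, -24],
 [-18,  30,  -8],
 [-64,  80,  -8]]
Now row reduce the product.
R2 ← R2 − (3/2)·R1: [0, 12, -14]
R3 ← R3 − (13/4)·R1: [0, 30, -11]
R4 ← R4 + (9/4)·R1: [0, -6, -17]
R5 ← R5 + (8)·R1: [0, -48, -40]
R3 ← R3 − (5/2)·R2: [0, 0, 24]
R4 ← R4 + (1/2)·R2: [0, 0, -24]
R5 ← R5 + (4)·R2: [0, 0, -96]
R4 ← R4 + R3: [0, 0, 0]
R5 ← R5 + (4)·R3: [0, 0, 0]
3 nonzero rows, so rank(CP) = 3.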